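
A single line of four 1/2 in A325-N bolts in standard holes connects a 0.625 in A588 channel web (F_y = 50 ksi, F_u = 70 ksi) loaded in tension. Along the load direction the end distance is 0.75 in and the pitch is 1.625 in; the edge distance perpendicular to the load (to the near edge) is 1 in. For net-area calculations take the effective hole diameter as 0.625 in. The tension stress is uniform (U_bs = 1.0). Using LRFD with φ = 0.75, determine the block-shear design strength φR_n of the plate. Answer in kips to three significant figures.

90.2 kips

Shear plane L_v = 0.75 + 3·1.625 = 5.625 in; A_gv = 5.625 × 0.625 = 3.516 in².
A_nv = (5.625 − 3.5·0.625) × 0.625 = 2.148 in².
A_nt = (1 − 0.5·0.625) × 0.625 = 0.4297 in².
0.6 F_u A_nv = 90.23 kips; 0.6 F_y A_gv = 105.5 kips → shear rupture governs the shear term.
R_n = 90.23 + 1.0 × 70 × 0.4297 = 120.3 kips.
Design strength φR_n = 0.75 × 120.3 = 90.2 kips.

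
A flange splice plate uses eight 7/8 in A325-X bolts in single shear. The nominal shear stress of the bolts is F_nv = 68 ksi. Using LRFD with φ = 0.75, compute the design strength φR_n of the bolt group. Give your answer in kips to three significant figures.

A_b = π × 0.875² / 4 = 0.6013 in².
R_n = F_nv · A_b · n · n_s = 68 × 0.6013 × 8 × 1 = 327.1 kips.
Design strength φR_n = 0.75 × 327.1 = 245 kips.

245 kips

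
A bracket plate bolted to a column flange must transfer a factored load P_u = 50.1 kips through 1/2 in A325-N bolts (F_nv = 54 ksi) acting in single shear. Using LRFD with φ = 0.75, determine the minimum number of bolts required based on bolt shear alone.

A_b = π·0.5²/4 = 0.1963 in².
Per-bolt design strength φR_n = 0.75 × 54 × 0.1963 × 1 = 7.952 kips.
n ≥ 50.1 / 7.952 = 6.3 → use 7 bolts.

7 bolts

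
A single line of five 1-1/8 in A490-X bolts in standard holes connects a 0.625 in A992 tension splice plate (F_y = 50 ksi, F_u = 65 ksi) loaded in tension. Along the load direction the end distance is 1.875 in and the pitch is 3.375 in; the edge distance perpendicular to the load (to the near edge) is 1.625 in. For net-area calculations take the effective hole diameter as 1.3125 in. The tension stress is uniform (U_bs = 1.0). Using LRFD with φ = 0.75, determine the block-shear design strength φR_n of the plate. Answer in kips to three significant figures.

203 kips

Shear plane L_v = 1.875 + 4·3.375 = 15.38 in; A_gv = 15.38 × 0.625 = 9.609 in².
A_nv = (15.38 − 4.5·1.3125) × 0.625 = 5.918 in².
A_nt = (1.625 − 0.5·1.3125) × 0.625 = 0.6055 in².
0.6 F_u A_nv = 230.8 kips; 0.6 F_y A_gv = 288.3 kips → shear rupture governs the shear term.
R_n = 230.8 + 1.0 × 65 × 0.6055 = 270.2 kips.
Design strength φR_n = 0.75 × 270.2 = 203 kips.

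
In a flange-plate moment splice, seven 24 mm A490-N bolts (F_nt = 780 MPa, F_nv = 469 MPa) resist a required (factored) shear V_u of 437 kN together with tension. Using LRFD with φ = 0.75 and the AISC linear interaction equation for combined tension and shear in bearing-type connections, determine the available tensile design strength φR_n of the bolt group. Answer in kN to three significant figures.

1680 kN

A_b = π·24²/4 = 452.4 mm²; f_rv = 437 × 1000 / (7 × 452.4) = 138 MPa.
F'_nt = 1.3 F_nt − (F_nt / φF_nv) f_rv = 1.3·780 − (780/(0.75·469))·138 = 708 MPa, capped at F_nt → F'_nt = 708 MPa.
R_n = F'_nt · A_b · n = 708 × 452.4 × 7 / 1000 = 2242 kN.
Design strength φR_n = 0.75 × 2242 = 1680 kN.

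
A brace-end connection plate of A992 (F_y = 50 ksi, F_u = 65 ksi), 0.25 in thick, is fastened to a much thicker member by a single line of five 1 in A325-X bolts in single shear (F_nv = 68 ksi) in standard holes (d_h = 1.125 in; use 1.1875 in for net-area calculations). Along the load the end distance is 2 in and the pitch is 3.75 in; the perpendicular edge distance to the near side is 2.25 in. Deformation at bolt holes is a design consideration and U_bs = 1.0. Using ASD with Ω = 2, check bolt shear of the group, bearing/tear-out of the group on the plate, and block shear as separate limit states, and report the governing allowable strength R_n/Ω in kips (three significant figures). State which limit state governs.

Bolt shear: A_b = π·1²/4 = 0.7854 in²; R_n = 68 × 0.7854 × 5 × 1 = 267 kips → 267 / 2 = 134 kips.
Bearing: edge l_c = 1.438, r_n = 28.03 kips; interior l_c = 2.625, r_n = 39 kips; R_n = 28.03 + 4·39 = 184 kips → 92 kips.
Block shear: A_gv = 4.25, A_nv = 2.914, A_nt = 0.4141 in²; R_n = min(0.6F_uA_nv, 0.6F_yA_gv) + U_bs·F_u·A_nt = 140.6 kips → 70.3 kips.
Block shear governs: 70.3 kips.

70.3 kips (block shear governs)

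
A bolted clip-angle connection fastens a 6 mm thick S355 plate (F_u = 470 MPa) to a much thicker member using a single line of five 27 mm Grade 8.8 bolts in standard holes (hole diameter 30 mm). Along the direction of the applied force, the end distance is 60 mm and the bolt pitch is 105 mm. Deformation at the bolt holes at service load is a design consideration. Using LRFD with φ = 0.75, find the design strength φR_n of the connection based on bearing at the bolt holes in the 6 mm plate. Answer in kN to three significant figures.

Per bolt r_n = 1.2 l_c t F_u ≤ 2.4 d t F_u; upper limit = 2.4 × 27 × 6 × 470 / 1000 = 182.7 kN.
Edge bolt: l_c = 60 − 30/2 = 45 mm → 1.2 × 45 × 6 × 470 / 1000 = 152.3 → r_n = 152.3 kN.
Interior bolts: l_c = 105 − 30 = 75 mm → 1.2 × 75 × 6 × 470 / 1000 = 253.8 → r_n = 182.7 kN.
R_n = 1 × 152.3 + 4 × 182.7 = 883.2 kN.
Design strength φR_n = 0.75 × 883.2 = 662 kN.

662 kN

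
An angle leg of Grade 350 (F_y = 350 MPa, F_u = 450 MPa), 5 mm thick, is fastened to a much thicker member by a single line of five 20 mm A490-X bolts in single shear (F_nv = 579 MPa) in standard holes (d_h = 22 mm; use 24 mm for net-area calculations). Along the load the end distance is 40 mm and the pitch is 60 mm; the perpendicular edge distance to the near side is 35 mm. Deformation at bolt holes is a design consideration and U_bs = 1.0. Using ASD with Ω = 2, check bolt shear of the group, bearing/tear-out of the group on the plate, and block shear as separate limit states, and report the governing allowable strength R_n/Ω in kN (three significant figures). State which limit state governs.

142 kN (block shear governs)

Bolt shear: A_b = π·20²/4 = 314.2 mm²; R_n = 579 × 314.2 × 5 × 1 / 1000 = 909.5 kN → 909.5 / 2 = 455 kN.
Bearing: edge l_c = 29, r_n = 78.3 kN; interior l_c = 38, r_n = 102.6 kN; R_n = 78.3 + 4·102.6 = 488.7 kN → 244 kN.
Block shear: A_gv = 1400, A_nv = 860, A_nt = 115 mm²; R_n = min(0.6F_uA_nv, 0.6F_yA_gv) + U_bs·F_u·A_nt = 283.9 kN → 142 kN.
Block shear governs: 142 kN.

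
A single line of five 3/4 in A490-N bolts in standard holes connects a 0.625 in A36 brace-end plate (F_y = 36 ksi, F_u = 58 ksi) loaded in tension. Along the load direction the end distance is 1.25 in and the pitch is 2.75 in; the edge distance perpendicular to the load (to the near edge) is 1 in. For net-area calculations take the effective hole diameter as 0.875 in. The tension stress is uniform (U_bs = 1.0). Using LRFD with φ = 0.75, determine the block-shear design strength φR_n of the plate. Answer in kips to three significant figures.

Shear plane L_v = 1.25 + 4·2.75 = 12.25 in; A_gv = 12.25 × 0.625 = 7.656 in².
A_nv = (12.25 − 4.5·0.875) × 0.625 = 5.195 in².
A_nt = (1 − 0.5·0.875) × 0.625 = 0.3516 in².
0.6 F_u A_nv = 180.8 kips; 0.6 F_y A_gv = 165.4 kips → shear yielding governs the shear term.
R_n = 165.4 + 1.0 × 58 × 0.3516 = 185.8 kips.
Design strength φR_n = 0.75 × 185.8 = 139 kips.

139 kips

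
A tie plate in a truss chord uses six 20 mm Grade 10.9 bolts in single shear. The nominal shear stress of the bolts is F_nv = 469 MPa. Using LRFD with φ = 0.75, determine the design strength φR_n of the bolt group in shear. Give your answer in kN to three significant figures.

A_b = π × 20² / 4 = 314.2 mm².
R_n = F_nv · A_b · n · n_s = 469 × 314.2 × 6 × 1 / 1000 = 884 kN.
Design strength φR_n = 0.75 × 884 = 663 kN.

663 kN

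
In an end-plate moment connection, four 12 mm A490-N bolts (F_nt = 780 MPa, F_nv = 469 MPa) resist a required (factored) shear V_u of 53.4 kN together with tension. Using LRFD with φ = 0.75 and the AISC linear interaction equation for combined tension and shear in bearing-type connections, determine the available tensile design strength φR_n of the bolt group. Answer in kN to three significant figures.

255 kN

A_b = π·12²/4 = 113.1 mm²; f_rv = 53.4 × 1000 / (4 × 113.1) = 118 MPa.
F'_nt = 1.3 F_nt − (F_nt / φF_nv) f_rv = 1.3·780 − (780/(0.75·469))·118 = 752.2 MPa, capped at F_nt → F'_nt = 752.2 MPa.
R_n = F'_nt · A_b · n = 752.2 × 113.1 × 4 / 1000 = 340.3 kN.
Design strength φR_n = 0.75 × 340.3 = 255 kN.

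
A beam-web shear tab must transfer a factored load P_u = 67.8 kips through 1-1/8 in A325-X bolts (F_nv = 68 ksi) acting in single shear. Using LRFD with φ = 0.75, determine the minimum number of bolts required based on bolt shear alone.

A_b = π·1.125²/4 = 0.994 in².
Per-bolt design strength φR_n = 0.75 × 68 × 0.994 × 1 = 50.69 kips.
n ≥ 67.8 / 50.69 = 1.337 → use 2 bolts.

2 bolts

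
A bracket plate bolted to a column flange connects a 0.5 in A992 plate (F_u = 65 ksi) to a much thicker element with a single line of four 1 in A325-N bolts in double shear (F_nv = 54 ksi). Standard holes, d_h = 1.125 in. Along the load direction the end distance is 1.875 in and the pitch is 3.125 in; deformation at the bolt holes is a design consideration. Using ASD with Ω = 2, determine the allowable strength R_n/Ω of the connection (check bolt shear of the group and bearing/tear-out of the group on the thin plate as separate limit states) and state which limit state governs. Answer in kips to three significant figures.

Bolt shear: A_b = π·1²/4 = 0.7854 in²; R_n = 54 × 0.7854 × 4 × 2 = 339.3 kips → 339.3 / 2 = 170 kips.
Bearing (1.2 l_c t F_u ≤ 2.4 d t F_u): upper limit = 2.4·1·0.5·65 = 78 kips.
  Edge l_c = 1.875 − 1.125/2 = 1.312 → r_n = 51.19 kips; interior l_c = 3.125 − 1.125 = 2 → r_n = 78 kips.
  R_n,bearing = 1·51.19 + 3·78 = 285.2 kips → 285.2 / 2 = 143 kips.
Bearing governs: 143 kips.

143 kips (bearing governs)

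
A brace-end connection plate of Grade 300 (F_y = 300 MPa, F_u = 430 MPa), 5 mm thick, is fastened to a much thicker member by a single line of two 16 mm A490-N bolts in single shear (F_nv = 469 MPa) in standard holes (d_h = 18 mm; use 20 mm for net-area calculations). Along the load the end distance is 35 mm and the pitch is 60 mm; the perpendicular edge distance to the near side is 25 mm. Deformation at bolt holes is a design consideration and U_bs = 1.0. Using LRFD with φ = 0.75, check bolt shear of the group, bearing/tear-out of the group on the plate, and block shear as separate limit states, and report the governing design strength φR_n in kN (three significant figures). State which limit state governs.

87.1 kN (block shear governs)

Bolt shear: A_b = π·16²/4 = 201.1 mm²; R_n = 469 × 201.1 × 2 × 1 / 1000 = 188.6 kN → 0.75 × 188.6 = 141 kN.
Bearing: edge l_c = 26, r_n = 67.08 kN; interior l_c = 42, r_n = 82.56 kN; R_n = 67.08 + 1·82.56 = 149.6 kN → 112 kN.
Block shear: A_gv = 475, A_nv = 325, A_nt = 75 mm²; R_n = min(0.6F_uA_nv, 0.6F_yA_gv) + U_bs·F_u·A_nt = 116.1 kN → 87.1 kN.
Block shear governs: 87.1 kN.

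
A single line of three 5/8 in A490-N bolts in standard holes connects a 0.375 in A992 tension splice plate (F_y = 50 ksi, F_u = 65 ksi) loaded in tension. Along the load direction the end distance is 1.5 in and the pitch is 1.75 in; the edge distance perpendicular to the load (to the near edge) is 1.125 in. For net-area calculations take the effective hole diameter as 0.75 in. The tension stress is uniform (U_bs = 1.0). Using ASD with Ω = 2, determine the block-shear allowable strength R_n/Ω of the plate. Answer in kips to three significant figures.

32 kips

Shear plane L_v = 1.5 + 2·1.75 = 5 in; A_gv = 5 × 0.375 = 1.875 in².
A_nv = (5 − 2.5·0.75) × 0.375 = 1.172 in².
A_nt = (1.125 − 0.5·0.75) × 0.375 = 0.2812 in².
0.6 F_u A_nv = 45.7 kips; 0.6 F_y A_gv = 56.25 kips → shear rupture governs the shear term.
R_n = 45.7 + 1.0 × 65 × 0.2812 = 63.98 kips.
Allowable strength R_n/Ω = 63.98 / 2 = 32 kips.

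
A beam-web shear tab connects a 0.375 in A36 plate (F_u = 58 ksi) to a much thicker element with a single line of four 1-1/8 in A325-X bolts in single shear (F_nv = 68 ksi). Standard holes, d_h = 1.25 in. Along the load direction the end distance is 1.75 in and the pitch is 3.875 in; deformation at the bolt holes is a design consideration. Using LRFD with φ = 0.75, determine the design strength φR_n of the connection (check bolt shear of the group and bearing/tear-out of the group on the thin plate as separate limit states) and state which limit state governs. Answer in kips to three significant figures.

154 kips (bearing governs)

Bolt shear: A_b = π·1.125²/4 = 0.994 in²; R_n = 68 × 0.994 × 4 × 1 = 270.4 kips → 0.75 × 270.4 = 203 kips.
Bearing (1.2 l_c t F_u ≤ 2.4 d t F_u): upper limit = 2.4·1.125·0.375·58 = 58.72 kips.
  Edge l_c = 1.75 − 1.25/2 = 1.125 → r_n = 29.36 kips; interior l_c = 3.875 − 1.25 = 2.625 → r_n = 58.72 kips.
  R_n,bearing = 1·29.36 + 3·58.72 = 205.5 kips → 0.75 × 205.5 = 154 kips.
Bearing governs: 154 kips.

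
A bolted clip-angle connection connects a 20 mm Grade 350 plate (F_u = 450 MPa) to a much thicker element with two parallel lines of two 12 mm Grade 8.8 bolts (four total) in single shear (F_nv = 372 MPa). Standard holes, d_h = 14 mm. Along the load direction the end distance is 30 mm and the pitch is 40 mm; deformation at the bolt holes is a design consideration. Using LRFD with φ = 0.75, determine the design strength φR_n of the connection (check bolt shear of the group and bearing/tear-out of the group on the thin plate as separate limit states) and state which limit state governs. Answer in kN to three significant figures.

126 kN (bolt shear governs)

Bolt shear: A_b = π·12²/4 = 113.1 mm²; R_n = 372 × 113.1 × 4 × 1 / 1000 = 168.3 kN → 0.75 × 168.3 = 126 kN.
Bearing (1.2 l_c t F_u ≤ 2.4 d t F_u): upper limit = 2.4·12·20·450 / 1000 = 259.2 kN.
  Edge l_c = 30 − 14/2 = 23 → r_n = 248.4 kN; interior l_c = 40 − 14 = 26 → r_n = 259.2 kN.
  R_n,bearing = 2·248.4 + 2·259.2 = 1015 kN → 0.75 × 1015 = 761 kN.
Bolt shear governs: 126 kN.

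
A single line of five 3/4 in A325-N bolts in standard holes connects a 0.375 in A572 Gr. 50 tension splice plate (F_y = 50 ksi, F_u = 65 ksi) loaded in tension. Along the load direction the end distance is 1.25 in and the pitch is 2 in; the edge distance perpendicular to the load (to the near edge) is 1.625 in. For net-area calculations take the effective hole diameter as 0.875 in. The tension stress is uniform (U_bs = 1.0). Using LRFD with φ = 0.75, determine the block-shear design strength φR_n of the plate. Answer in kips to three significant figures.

Shear plane L_v = 1.25 + 4·2 = 9.25 in; A_gv = 9.25 × 0.375 = 3.469 in².
A_nv = (9.25 − 4.5·0.875) × 0.375 = 1.992 in².
A_nt = (1.625 − 0.5·0.875) × 0.375 = 0.4453 in².
0.6 F_u A_nv = 77.7 kips; 0.6 F_y A_gv = 104.1 kips → shear rupture governs the shear term.
R_n = 77.7 + 1.0 × 65 × 0.4453 = 106.6 kips.
Design strength φR_n = 0.75 × 106.6 = 80 kips.

80 kips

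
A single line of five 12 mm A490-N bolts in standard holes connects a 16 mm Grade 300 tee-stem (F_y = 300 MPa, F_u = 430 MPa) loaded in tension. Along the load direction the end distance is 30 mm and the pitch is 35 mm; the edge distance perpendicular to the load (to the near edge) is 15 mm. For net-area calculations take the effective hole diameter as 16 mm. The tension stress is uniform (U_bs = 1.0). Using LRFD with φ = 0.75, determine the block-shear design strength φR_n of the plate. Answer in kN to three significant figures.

340 kN

Shear plane L_v = 30 + 4·35 = 170 mm; A_gv = 170 × 16 = 2720 mm².
A_nv = (170 − 4.5·16) × 16 = 1568 mm².
A_nt = (15 − 0.5·16) × 16 = 112 mm².
0.6 F_u A_nv = 404.5 kN; 0.6 F_y A_gv = 489.6 kN → shear rupture governs the shear term.
R_n = 404.5 + 1.0 × 430 × 112 / 1000 = 452.7 kN.
Design strength φR_n = 0.75 × 452.7 = 340 kN.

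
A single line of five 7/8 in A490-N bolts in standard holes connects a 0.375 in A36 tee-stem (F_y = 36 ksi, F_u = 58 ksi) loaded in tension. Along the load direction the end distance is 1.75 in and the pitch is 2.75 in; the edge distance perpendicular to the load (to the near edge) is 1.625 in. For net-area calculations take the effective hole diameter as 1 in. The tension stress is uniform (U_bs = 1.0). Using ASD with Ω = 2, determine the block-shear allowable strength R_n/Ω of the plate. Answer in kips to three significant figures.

63.9 kips

Shear plane L_v = 1.75 + 4·2.75 = 12.75 in; A_gv = 12.75 × 0.375 = 4.781 in².
A_nv = (12.75 − 4.5·1) × 0.375 = 3.094 in².
A_nt = (1.625 − 0.5·1) × 0.375 = 0.4219 in².
0.6 F_u A_nv = 107.7 kips; 0.6 F_y A_gv = 103.3 kips → shear yielding governs the shear term.
R_n = 103.3 + 1.0 × 58 × 0.4219 = 127.7 kips.
Allowable strength R_n/Ω = 127.7 / 2 = 63.9 kips.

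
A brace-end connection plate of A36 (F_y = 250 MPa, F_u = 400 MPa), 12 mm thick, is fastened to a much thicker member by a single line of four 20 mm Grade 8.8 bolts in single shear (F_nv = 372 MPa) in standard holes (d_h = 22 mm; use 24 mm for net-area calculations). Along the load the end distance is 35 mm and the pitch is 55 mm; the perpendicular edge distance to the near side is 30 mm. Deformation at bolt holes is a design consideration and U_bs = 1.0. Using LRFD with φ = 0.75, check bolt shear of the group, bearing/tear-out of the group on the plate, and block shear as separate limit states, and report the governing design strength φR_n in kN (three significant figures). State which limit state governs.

315 kN (block shear governs)

Bolt shear: A_b = π·20²/4 = 314.2 mm²; R_n = 372 × 314.2 × 4 × 1 / 1000 = 467.5 kN → 0.75 × 467.5 = 351 kN.
Bearing: edge l_c = 24, r_n = 138.2 kN; interior l_c = 33, r_n = 190.1 kN; R_n = 138.2 + 3·190.1 = 708.5 kN → 531 kN.
Block shear: A_gv = 2400, A_nv = 1392, A_nt = 216 mm²; R_n = min(0.6F_uA_nv, 0.6F_yA_gv) + U_bs·F_u·A_nt = 420.5 kN → 315 kN.
Block shear governs: 315 kN.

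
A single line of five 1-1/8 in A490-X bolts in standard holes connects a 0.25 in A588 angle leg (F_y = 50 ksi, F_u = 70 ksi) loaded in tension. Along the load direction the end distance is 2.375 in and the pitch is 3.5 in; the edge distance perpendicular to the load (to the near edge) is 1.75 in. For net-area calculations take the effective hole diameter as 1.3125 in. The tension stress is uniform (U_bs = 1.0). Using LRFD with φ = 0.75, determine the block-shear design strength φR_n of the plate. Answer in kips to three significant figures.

96.8 kips

Shear plane L_v = 2.375 + 4·3.5 = 16.38 in; A_gv = 16.38 × 0.25 = 4.094 in².
A_nv = (16.38 − 4.5·1.3125) × 0.25 = 2.617 in².
A_nt = (1.75 − 0.5·1.3125) × 0.25 = 0.2734 in².
0.6 F_u A_nv = 109.9 kips; 0.6 F_y A_gv = 122.8 kips → shear rupture governs the shear term.
R_n = 109.9 + 1.0 × 70 × 0.2734 = 129.1 kips.
Design strength φR_n = 0.75 × 129.1 = 96.8 kips.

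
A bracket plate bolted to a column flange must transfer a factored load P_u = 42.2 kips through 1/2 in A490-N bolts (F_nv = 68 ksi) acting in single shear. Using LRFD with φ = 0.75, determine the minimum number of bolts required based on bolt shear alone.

A_b = π·0.5²/4 = 0.1963 in².
Per-bolt design strength φR_n = 0.75 × 68 × 0.1963 × 1 = 10.01 kips.
n ≥ 42.2 / 10.01 = 4.214 → use 5 bolts.

5 bolts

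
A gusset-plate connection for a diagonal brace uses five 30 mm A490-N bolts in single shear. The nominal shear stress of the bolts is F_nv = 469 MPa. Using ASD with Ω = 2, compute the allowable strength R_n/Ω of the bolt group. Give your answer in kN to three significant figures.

A_b = π × 30² / 4 = 706.9 mm².
R_n = F_nv · A_b · n · n_s = 469 × 706.9 × 5 × 1 / 1000 = 1658 kN.
Allowable strength R_n/Ω = 1658 / 2 = 829 kN.

829 kN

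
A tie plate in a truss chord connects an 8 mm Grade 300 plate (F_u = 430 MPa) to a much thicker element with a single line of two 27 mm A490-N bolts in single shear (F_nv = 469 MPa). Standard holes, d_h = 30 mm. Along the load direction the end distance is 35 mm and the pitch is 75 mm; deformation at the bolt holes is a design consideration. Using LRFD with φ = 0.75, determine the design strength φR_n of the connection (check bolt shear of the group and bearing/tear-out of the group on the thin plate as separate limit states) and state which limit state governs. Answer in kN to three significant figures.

Bolt shear: A_b = π·27²/4 = 572.6 mm²; R_n = 469 × 572.6 × 2 × 1 / 1000 = 537.1 kN → 0.75 × 537.1 = 403 kN.
Bearing (1.2 l_c t F_u ≤ 2.4 d t F_u): upper limit = 2.4·27·8·430 / 1000 = 222.9 kN.
  Edge l_c = 35 − 30/2 = 20 → r_n = 82.56 kN; interior l_c = 75 − 30 = 45 → r_n = 185.8 kN.
  R_n,bearing = 1·82.56 + 1·185.8 = 268.3 kN → 0.75 × 268.3 = 201 kN.
Bearing governs: 201 kN.

201 kN (bearing governs)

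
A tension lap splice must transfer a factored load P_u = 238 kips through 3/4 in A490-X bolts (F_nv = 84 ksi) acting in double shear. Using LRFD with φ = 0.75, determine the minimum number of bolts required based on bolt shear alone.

A_b = π·0.75²/4 = 0.4418 in².
Per-bolt design strength φR_n = 0.75 × 84 × 0.4418 × 2 = 55.67 kips.
n ≥ 238 / 55.67 = 4.276 → use 5 bolts.

5 bolts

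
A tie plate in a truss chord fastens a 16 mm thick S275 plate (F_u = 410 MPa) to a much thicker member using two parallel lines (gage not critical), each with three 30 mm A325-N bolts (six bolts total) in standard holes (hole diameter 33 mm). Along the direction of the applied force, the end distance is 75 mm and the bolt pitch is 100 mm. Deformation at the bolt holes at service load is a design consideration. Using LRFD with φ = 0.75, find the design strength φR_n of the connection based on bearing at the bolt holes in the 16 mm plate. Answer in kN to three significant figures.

2110 kN

Per bolt r_n = 1.2 l_c t F_u ≤ 2.4 d t F_u; upper limit = 2.4 × 30 × 16 × 410 / 1000 = 472.3 kN.
Edge bolt: l_c = 75 − 33/2 = 58.5 mm → 1.2 × 58.5 × 16 × 410 / 1000 = 460.5 → r_n = 460.5 kN.
Interior bolts: l_c = 100 − 33 = 67 mm → 1.2 × 67 × 16 × 410 / 1000 = 527.4 → r_n = 472.3 kN.
R_n = 2 × 460.5 + 4 × 472.3 = 2810 kN.
Design strength φR_n = 0.75 × 2810 = 2110 kN.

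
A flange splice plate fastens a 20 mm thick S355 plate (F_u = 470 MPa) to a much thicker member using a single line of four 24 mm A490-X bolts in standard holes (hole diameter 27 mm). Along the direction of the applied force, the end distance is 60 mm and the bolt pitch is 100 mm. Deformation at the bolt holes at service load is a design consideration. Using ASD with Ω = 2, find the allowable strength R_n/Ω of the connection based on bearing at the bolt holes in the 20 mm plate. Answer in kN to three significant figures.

1070 kN

Per bolt r_n = 1.2 l_c t F_u ≤ 2.4 d t F_u; upper limit = 2.4 × 24 × 20 × 470 / 1000 = 541.4 kN.
Edge bolt: l_c = 60 − 27/2 = 46.5 mm → 1.2 × 46.5 × 20 × 470 / 1000 = 524.5 → r_n = 524.5 kN.
Interior bolts: l_c = 100 − 27 = 73 mm → 1.2 × 73 × 20 × 470 / 1000 = 823.4 → r_n = 541.4 kN.
R_n = 1 × 524.5 + 3 × 541.4 = 2149 kN.
Allowable strength R_n/Ω = 2149 / 2 = 1070 kN.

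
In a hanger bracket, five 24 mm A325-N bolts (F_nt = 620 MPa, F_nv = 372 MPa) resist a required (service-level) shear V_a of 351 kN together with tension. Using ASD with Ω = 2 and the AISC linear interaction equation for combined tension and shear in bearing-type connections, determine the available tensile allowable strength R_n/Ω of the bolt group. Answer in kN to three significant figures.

A_b = π·24²/4 = 452.4 mm²; f_rv = 351 × 1000 / (5 × 452.4) = 155.2 MPa.
F'_nt = 1.3 F_nt − (Ω F_nt / F_nv) f_rv = 1.3·620 − (2·620/372)·155.2 = 288.7 MPa, capped at F_nt → F'_nt = 288.7 MPa.
R_n = F'_nt · A_b · n = 288.7 × 452.4 × 5 / 1000 = 653.1 kN.
Allowable strength R_n/Ω = 653.1 / 2 = 327 kN.

327 kN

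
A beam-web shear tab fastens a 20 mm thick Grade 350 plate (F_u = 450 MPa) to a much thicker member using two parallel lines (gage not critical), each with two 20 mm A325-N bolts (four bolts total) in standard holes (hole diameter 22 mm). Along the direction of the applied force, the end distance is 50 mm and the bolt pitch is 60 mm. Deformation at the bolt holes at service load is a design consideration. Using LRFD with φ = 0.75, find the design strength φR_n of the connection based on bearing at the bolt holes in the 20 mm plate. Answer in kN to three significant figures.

Per bolt r_n = 1.2 l_c t F_u ≤ 2.4 d t F_u; upper limit = 2.4 × 20 × 20 × 450 / 1000 = 432 kN.
Edge bolt: l_c = 50 − 22/2 = 39 mm → 1.2 × 39 × 20 × 450 / 1000 = 421.2 → r_n = 421.2 kN.
Interior bolts: l_c = 60 − 22 = 38 mm → 1.2 × 38 × 20 × 450 / 1000 = 410.4 → r_n = 410.4 kN.
R_n = 2 × 421.2 + 2 × 410.4 = 1663 kN.
Design strength φR_n = 0.75 × 1663 = 1250 kN.

1250 kN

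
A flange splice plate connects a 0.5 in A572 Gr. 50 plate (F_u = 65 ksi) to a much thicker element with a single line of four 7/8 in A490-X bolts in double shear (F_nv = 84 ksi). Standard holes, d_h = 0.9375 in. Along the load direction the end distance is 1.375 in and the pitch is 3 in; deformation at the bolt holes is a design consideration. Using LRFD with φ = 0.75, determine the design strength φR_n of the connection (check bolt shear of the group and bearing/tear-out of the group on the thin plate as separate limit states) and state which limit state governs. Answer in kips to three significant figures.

180 kips (bearing governs)

Bolt shear: A_b = π·0.875²/4 = 0.6013 in²; R_n = 84 × 0.6013 × 4 × 2 = 404.1 kips → 0.75 × 404.1 = 303 kips.
Bearing (1.2 l_c t F_u ≤ 2.4 d t F_u): upper limit = 2.4·0.875·0.5·65 = 68.25 kips.
  Edge l_c = 1.375 − 0.9375/2 = 0.9062 → r_n = 35.34 kips; interior l_c = 3 − 0.9375 = 2.062 → r_n = 68.25 kips.
  R_n,bearing = 1·35.34 + 3·68.25 = 240.1 kips → 0.75 × 240.1 = 180 kips.
Bearing governs: 180 kips.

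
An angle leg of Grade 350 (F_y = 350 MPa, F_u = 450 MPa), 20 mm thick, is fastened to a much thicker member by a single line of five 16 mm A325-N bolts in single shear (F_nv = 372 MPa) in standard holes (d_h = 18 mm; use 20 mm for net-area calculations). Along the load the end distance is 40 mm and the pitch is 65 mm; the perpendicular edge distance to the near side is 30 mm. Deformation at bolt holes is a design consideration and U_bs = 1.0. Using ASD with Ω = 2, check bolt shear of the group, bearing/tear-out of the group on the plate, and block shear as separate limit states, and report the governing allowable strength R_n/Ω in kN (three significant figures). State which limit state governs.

Bolt shear: A_b = π·16²/4 = 201.1 mm²; R_n = 372 × 201.1 × 5 × 1 / 1000 = 374 kN → 374 / 2 = 187 kN.
Bearing: edge l_c = 31, r_n = 334.8 kN; interior l_c = 47, r_n = 345.6 kN; R_n = 334.8 + 4·345.6 = 1717 kN → 859 kN.
Block shear: A_gv = 6000, A_nv = 4200, A_nt = 400 mm²; R_n = min(0.6F_uA_nv, 0.6F_yA_gv) + U_bs·F_u·A_nt = 1314 kN → 657 kN.
Bolt shear governs: 187 kN.

187 kN (bolt shear governs)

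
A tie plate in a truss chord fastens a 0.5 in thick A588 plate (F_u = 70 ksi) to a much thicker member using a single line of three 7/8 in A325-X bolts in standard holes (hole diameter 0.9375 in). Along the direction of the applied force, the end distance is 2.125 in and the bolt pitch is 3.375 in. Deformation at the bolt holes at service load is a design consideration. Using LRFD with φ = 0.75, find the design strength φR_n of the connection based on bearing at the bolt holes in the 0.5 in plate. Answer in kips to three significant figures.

162 kips

Per bolt r_n = 1.2 l_c t F_u ≤ 2.4 d t F_u; upper limit = 2.4 × 0.875 × 0.5 × 70 = 73.5 kips.
Edge bolt: l_c = 2.125 − 0.9375/2 = 1.656 in → 1.2 × 1.656 × 0.5 × 70 = 69.56 → r_n = 69.56 kips.
Interior bolts: l_c = 3.375 − 0.9375 = 2.438 in → 1.2 × 2.438 × 0.5 × 70 = 102.4 → r_n = 73.5 kips.
R_n = 1 × 69.56 + 2 × 73.5 = 216.6 kips.
Design strength φR_n = 0.75 × 216.6 = 162 kips.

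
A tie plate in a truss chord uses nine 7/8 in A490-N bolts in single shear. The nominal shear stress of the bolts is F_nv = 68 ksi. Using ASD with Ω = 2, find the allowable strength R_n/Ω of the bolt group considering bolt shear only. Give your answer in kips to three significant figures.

A_b = π × 0.875² / 4 = 0.6013 in².
R_n = F_nv · A_b · n · n_s = 68 × 0.6013 × 9 × 1 = 368 kips.
Allowable strength R_n/Ω = 368 / 2 = 184 kips.

184 kips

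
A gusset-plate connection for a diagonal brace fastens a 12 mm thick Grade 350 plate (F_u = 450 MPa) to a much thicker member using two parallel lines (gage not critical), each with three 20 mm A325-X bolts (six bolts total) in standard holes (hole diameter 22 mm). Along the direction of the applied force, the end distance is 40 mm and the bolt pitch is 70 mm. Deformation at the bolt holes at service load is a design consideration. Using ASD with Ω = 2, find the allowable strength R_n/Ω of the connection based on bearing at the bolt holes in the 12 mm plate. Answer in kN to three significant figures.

706 kN

Per bolt r_n = 1.2 l_c t F_u ≤ 2.4 d t F_u; upper limit = 2.4 × 20 × 12 × 450 / 1000 = 259.2 kN.
Edge bolt: l_c = 40 − 22/2 = 29 mm → 1.2 × 29 × 12 × 450 / 1000 = 187.9 → r_n = 187.9 kN.
Interior bolts: l_c = 70 − 22 = 48 mm → 1.2 × 48 × 12 × 450 / 1000 = 311 → r_n = 259.2 kN.
R_n = 2 × 187.9 + 4 × 259.2 = 1413 kN.
Allowable strength R_n/Ω = 1413 / 2 = 706 kN.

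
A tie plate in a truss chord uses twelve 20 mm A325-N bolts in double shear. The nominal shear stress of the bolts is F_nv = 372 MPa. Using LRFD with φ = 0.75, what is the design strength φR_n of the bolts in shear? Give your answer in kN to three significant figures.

A_b = π × 20² / 4 = 314.2 mm².
R_n = F_nv · A_b · n · n_s = 372 × 314.2 × 12 × 2 / 1000 = 2805 kN.
Design strength φR_n = 0.75 × 2805 = 2100 kN.

2100 kN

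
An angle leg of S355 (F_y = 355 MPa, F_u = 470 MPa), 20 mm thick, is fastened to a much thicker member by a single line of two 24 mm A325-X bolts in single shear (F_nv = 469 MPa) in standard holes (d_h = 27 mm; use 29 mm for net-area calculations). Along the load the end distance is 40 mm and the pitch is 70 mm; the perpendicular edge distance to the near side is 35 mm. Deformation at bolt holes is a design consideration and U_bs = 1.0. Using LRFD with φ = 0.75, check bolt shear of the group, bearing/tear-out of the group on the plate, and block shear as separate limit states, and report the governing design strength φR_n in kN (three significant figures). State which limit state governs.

318 kN (bolt shear governs)

Bolt shear: A_b = π·24²/4 = 452.4 mm²; R_n = 469 × 452.4 × 2 × 1 / 1000 = 424.3 kN → 0.75 × 424.3 = 318 kN.
Bearing: edge l_c = 26.5, r_n = 298.9 kN; interior l_c = 43, r_n = 485 kN; R_n = 298.9 + 1·485 = 784 kN → 588 kN.
Block shear: A_gv = 2200, A_nv = 1330, A_nt = 410 mm²; R_n = min(0.6F_uA_nv, 0.6F_yA_gv) + U_bs·F_u·A_nt = 567.8 kN → 426 kN.
Bolt shear governs: 318 kN.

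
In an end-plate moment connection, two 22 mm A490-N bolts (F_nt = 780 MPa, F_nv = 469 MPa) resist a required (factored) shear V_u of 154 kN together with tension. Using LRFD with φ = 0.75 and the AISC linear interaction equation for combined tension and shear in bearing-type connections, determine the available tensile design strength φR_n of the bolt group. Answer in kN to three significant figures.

322 kN

A_b = π·22²/4 = 380.1 mm²; f_rv = 154 × 1000 / (2 × 380.1) = 202.6 MPa.
F'_nt = 1.3 F_nt − (F_nt / φF_nv) f_rv = 1.3·780 − (780/(0.75·469))·202.6 = 564.8 MPa, capped at F_nt → F'_nt = 564.8 MPa.
R_n = F'_nt · A_b · n = 564.8 × 380.1 × 2 / 1000 = 429.4 kN.
Design strength φR_n = 0.75 × 429.4 = 322 kN.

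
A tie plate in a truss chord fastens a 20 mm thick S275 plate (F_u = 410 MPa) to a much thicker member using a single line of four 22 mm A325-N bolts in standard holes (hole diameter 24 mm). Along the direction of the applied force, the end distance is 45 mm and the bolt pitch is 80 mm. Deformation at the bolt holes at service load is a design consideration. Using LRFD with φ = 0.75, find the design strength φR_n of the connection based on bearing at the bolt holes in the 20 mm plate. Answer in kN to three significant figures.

Per bolt r_n = 1.2 l_c t F_u ≤ 2.4 d t F_u; upper limit = 2.4 × 22 × 20 × 410 / 1000 = 433 kN.
Edge bolt: l_c = 45 − 24/2 = 33 mm → 1.2 × 33 × 20 × 410 / 1000 = 324.7 → r_n = 324.7 kN.
Interior bolts: l_c = 80 − 24 = 56 mm → 1.2 × 56 × 20 × 410 / 1000 = 551 → r_n = 433 kN.
R_n = 1 × 324.7 + 3 × 433 = 1624 kN.
Design strength φR_n = 0.75 × 1624 = 1220 kN.

1220 kN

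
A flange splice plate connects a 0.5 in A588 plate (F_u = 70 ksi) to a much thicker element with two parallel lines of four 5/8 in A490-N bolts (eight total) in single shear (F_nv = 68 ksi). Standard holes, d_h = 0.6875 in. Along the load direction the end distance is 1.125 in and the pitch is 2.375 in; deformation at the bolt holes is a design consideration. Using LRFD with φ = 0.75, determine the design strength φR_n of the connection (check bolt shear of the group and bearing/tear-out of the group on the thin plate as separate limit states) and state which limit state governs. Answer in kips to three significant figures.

125 kips (bolt shear governs)

Bolt shear: A_b = π·0.625²/4 = 0.3068 in²; R_n = 68 × 0.3068 × 8 × 1 = 166.9 kips → 0.75 × 166.9 = 125 kips.
Bearing (1.2 l_c t F_u ≤ 2.4 d t F_u): upper limit = 2.4·0.625·0.5·70 = 52.5 kips.
  Edge l_c = 1.125 − 0.6875/2 = 0.7812 → r_n = 32.81 kips; interior l_c = 2.375 − 0.6875 = 1.688 → r_n = 52.5 kips.
  R_n,bearing = 2·32.81 + 6·52.5 = 380.6 kips → 0.75 × 380.6 = 285 kips.
Bolt shear governs: 125 kips.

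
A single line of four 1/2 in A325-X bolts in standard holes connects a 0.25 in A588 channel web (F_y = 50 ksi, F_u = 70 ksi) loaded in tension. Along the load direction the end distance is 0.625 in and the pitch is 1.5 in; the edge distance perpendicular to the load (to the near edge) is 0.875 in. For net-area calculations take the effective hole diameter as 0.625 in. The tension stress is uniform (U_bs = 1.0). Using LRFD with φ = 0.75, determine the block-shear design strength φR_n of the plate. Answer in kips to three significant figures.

30.5 kips

Shear plane L_v = 0.625 + 3·1.5 = 5.125 in; A_gv = 5.125 × 0.25 = 1.281 in².
A_nv = (5.125 − 3.5·0.625) × 0.25 = 0.7344 in².
A_nt = (0.875 − 0.5·0.625) × 0.25 = 0.1406 in².
0.6 F_u A_nv = 30.84 kips; 0.6 F_y A_gv = 38.44 kips → shear rupture governs the shear term.
R_n = 30.84 + 1.0 × 70 × 0.1406 = 40.69 kips.
Design strength φR_n = 0.75 × 40.69 = 30.5 kips.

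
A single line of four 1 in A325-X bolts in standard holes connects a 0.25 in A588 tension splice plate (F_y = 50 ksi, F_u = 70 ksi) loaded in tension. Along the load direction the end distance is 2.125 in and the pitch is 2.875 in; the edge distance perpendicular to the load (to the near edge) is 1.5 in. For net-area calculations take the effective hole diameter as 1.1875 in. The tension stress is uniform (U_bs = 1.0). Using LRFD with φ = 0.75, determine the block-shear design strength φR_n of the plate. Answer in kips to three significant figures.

Shear plane L_v = 2.125 + 3·2.875 = 10.75 in; A_gv = 10.75 × 0.25 = 2.688 in².
A_nv = (10.75 − 3.5·1.1875) × 0.25 = 1.648 in².
A_nt = (1.5 − 0.5·1.1875) × 0.25 = 0.2266 in².
0.6 F_u A_nv = 69.23 kips; 0.6 F_y A_gv = 80.62 kips → shear rupture governs the shear term.
R_n = 69.23 + 1.0 × 70 × 0.2266 = 85.09 kips.
Design strength φR_n = 0.75 × 85.09 = 63.8 kips.

63.8 kips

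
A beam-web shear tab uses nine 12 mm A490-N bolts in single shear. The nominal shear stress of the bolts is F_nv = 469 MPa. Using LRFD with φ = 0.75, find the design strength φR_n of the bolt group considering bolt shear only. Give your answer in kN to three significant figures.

A_b = π × 12² / 4 = 113.1 mm².
R_n = F_nv · A_b · n · n_s = 469 × 113.1 × 9 × 1 / 1000 = 477.4 kN.
Design strength φR_n = 0.75 × 477.4 = 358 kN.

358 kN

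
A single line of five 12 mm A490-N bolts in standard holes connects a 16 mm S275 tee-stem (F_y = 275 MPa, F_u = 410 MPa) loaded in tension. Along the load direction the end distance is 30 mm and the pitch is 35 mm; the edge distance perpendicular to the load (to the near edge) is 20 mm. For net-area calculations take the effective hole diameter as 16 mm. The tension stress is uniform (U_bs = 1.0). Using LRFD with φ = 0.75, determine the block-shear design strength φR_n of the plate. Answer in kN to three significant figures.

348 kN

Shear plane L_v = 30 + 4·35 = 170 mm; A_gv = 170 × 16 = 2720 mm².
A_nv = (170 − 4.5·16) × 16 = 1568 mm².
A_nt = (20 − 0.5·16) × 16 = 192 mm².
0.6 F_u A_nv = 385.7 kN; 0.6 F_y A_gv = 448.8 kN → shear rupture governs the shear term.
R_n = 385.7 + 1.0 × 410 × 192 / 1000 = 464.4 kN.
Design strength φR_n = 0.75 × 464.4 = 348 kN.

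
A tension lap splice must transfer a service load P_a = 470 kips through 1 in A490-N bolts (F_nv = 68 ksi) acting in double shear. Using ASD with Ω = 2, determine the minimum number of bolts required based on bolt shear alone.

A_b = π·1²/4 = 0.7854 in².
Per-bolt allowable strength R_n/Ω = 68 × 0.7854 × 2 / 2 = 53.41 kips.
n ≥ 470 / 53.41 = 8.8 → use 9 bolts.

9 bolts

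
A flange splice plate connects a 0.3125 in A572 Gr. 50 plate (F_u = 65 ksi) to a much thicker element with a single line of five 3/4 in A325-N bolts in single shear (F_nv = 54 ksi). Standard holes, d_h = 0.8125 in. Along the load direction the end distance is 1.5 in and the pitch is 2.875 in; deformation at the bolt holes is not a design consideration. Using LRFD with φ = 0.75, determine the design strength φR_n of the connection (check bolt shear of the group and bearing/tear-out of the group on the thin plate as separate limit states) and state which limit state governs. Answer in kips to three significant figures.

89.5 kips (bolt shear governs)

Bolt shear: A_b = π·0.75²/4 = 0.4418 in²; R_n = 54 × 0.4418 × 5 × 1 = 119.3 kips → 0.75 × 119.3 = 89.5 kips.
Bearing (1.5 l_c t F_u ≤ 3.0 d t F_u): upper limit = 3.0·0.75·0.3125·65 = 45.7 kips.
  Edge l_c = 1.5 − 0.8125/2 = 1.094 → r_n = 33.33 kips; interior l_c = 2.875 − 0.8125 = 2.062 → r_n = 45.7 kips.
  R_n,bearing = 1·33.33 + 4·45.7 = 216.1 kips → 0.75 × 216.1 = 162 kips.
Bolt shear governs: 89.5 kips.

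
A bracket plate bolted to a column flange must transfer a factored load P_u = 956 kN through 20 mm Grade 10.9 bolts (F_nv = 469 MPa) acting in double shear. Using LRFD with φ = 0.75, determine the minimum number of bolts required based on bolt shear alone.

A_b = π·20²/4 = 314.2 mm².
Per-bolt design strength φR_n = 0.75 × 469 × 314.2 × 2 / 1000 = 221 kN.
n ≥ 956 / 221 = 4.326 → use 5 bolts.

5 bolts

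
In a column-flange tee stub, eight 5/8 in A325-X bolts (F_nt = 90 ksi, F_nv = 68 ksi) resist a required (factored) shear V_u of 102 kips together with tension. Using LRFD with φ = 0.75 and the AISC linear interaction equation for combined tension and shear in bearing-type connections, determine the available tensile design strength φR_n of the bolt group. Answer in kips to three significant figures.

A_b = π·0.625²/4 = 0.3068 in²; f_rv = 102 / (8 × 0.3068) = 41.56 ksi.
F'_nt = 1.3 F_nt − (F_nt / φF_nv) f_rv = 1.3·90 − (90/(0.75·68))·41.56 = 43.66 ksi, capped at F_nt → F'_nt = 43.66 ksi.
R_n = F'_nt · A_b · n = 43.66 × 0.3068 × 8 = 107.2 kips.
Design strength φR_n = 0.75 × 107.2 = 80.4 kips.

80.4 kips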